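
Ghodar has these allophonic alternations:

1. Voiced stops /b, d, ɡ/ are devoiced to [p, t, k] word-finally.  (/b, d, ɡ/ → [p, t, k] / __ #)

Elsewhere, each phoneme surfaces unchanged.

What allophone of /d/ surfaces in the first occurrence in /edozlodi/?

/d/ — between /e/ and /o/; rule 1 does not apply here → [d].

[d]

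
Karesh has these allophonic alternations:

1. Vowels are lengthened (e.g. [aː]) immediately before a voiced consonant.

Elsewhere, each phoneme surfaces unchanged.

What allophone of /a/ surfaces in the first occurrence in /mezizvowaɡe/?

[aː]

/a/ (between /w/ and /ɡ/) occurs before a voiced consonant → [aː] by rule 1.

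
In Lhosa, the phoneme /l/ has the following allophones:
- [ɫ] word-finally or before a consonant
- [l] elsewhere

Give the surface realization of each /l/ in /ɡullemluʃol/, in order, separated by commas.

[ɫ], [l], [l], [ɫ]

Occurrence 1 (position 3): word-finally or before a consonant → [ɫ].
Occurrence 2 (position 4): no conditioning environment matches → elsewhere allophone [l].
Occurrence 3 (position 7): no conditioning environment matches → elsewhere allophone [l].
Occurrence 4 (position 11): word-finally or before a consonant → [ɫ].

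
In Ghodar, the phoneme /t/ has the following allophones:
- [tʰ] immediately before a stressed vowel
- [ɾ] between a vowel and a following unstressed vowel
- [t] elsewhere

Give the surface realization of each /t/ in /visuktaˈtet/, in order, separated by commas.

Occurrence 1 (position 6): no conditioning environment matches → elsewhere allophone [t].
Occurrence 2 (position 8): immediately before a stressed vowel → [tʰ].
Occurrence 3 (position 10): no conditioning environment matches → elsewhere allophone [t].

[t], [tʰ], [t]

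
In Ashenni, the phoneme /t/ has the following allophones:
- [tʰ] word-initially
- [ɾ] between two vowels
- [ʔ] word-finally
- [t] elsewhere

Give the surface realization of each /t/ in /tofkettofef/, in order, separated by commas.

Occurrence 1 (position 1): word-initially → [tʰ].
Occurrence 2 (position 6): no conditioning environment matches → elsewhere allophone [t].
Occurrence 3 (position 7): no conditioning environment matches → elsewhere allophone [t].

[tʰ], [t], [t]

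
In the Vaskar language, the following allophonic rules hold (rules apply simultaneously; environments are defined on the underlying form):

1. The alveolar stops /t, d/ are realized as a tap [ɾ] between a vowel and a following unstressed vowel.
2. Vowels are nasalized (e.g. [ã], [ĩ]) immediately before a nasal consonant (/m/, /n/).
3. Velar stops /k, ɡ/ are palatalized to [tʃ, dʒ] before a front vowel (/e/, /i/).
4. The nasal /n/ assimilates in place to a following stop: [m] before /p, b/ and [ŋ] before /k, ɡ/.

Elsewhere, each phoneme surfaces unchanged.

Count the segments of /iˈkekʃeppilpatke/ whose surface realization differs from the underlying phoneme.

2

Segments that undergo a rule: /k/ → [tʃ] (rule 3); /k/ → [tʃ] (rule 3).
All other segments surface unchanged.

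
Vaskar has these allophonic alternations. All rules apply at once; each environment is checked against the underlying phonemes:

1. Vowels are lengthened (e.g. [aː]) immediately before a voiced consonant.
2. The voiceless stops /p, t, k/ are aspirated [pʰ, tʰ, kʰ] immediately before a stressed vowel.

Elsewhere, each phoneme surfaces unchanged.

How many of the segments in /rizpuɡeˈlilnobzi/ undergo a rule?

Segments that undergo a rule: /i/ → [iː] (rule 1); /u/ → [uː] (rule 1); /e/ → [eː] (rule 1); /i/ → [iː] (rule 1); /o/ → [oː] (rule 1).
All other segments surface unchanged.

5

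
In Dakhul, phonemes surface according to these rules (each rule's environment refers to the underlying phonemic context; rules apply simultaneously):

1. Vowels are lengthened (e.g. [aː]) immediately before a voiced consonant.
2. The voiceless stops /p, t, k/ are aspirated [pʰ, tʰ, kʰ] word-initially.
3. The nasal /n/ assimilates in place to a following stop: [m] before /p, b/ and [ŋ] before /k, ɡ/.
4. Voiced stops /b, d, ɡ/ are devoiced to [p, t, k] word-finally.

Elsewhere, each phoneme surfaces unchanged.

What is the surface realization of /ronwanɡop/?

/r/ stays [r].
Rule 1 applies to /o/ (between /r/ and /n/: before a voiced consonant) → [oː].
/n/ (between /o/ and /w/) fails the environment for rule 3, so it stays [n].
/w/ stays [w].
/a/ (between /w/ and /n/): before a voiced consonant, so rule 1 applies → [aː].
/n/ — between /a/ and /ɡ/, before a labial or velar stop — surfaces as [ŋ] (rule 3).
/ɡ/ — between /n/ and /o/; rule 4 does not apply here → [ɡ].
/o/ (between /ɡ/ and /p/) is in the target of rule 1 but the environment (before a voiced consonant) is not met → [o].
/p/ (word-final): rule 2 targets it, but not word-initially → unchanged [p].

[roːnwaːŋɡop]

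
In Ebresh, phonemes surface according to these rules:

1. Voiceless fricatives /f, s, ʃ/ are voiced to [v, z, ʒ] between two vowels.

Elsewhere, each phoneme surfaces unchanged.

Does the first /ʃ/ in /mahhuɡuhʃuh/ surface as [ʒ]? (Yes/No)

/ʃ/ — between /h/ and /u/; rule 1 does not apply here → [ʃ].
The actual realization is [ʃ], not [ʒ].

No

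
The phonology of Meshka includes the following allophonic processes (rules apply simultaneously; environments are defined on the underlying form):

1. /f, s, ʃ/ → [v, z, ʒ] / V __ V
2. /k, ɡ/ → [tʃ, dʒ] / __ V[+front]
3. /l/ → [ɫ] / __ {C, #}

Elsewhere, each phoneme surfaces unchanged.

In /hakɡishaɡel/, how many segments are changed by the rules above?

Segments that undergo a rule: /ɡ/ → [dʒ] (rule 2); /ɡ/ → [dʒ] (rule 2); /l/ → [ɫ] (rule 3).
All other segments surface unchanged.

3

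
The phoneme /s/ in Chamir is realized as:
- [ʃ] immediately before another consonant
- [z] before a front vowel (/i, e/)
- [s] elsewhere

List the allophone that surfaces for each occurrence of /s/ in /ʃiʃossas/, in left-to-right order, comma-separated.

Occurrence 1 (position 5): immediately before another consonant → [ʃ].
Occurrence 2 (position 6): no conditioning environment matches → elsewhere allophone [s].
Occurrence 3 (position 8): no conditioning environment matches → elsewhere allophone [s].

[ʃ], [s], [s]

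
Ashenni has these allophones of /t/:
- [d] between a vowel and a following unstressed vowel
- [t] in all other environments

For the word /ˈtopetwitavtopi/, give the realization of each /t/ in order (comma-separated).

[t], [t], [d], [t]

Occurrence 1 (position 1): no conditioning environment matches → elsewhere allophone [t].
Occurrence 2 (position 5): no conditioning environment matches → elsewhere allophone [t].
Occurrence 3 (position 8): between a vowel and a following unstressed vowel → [d].
Occurrence 4 (position 11): no conditioning environment matches → elsewhere allophone [t].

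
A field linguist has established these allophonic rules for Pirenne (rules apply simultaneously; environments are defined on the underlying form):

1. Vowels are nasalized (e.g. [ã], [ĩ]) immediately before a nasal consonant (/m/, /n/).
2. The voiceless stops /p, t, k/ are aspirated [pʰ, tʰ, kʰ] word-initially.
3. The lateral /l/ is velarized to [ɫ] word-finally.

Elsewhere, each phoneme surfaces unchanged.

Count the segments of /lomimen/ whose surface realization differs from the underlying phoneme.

Segments that undergo a rule: /o/ → [õ] (rule 1); /i/ → [ĩ] (rule 1); /e/ → [ẽ] (rule 1).
All other segments surface unchanged.

3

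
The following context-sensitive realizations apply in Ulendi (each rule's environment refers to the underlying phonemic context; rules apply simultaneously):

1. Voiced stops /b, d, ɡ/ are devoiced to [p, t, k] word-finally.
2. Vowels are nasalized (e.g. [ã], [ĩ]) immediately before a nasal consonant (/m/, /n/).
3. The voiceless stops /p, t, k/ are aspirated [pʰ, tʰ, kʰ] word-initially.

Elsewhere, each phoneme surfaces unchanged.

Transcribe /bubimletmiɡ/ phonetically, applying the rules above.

[bubĩmletmik]

/b/ (word-initial) fails the environment for rule 1, so it stays [b].
/u/ (between /b/ and /b/): rule 2 targets it, but not before a nasal consonant → unchanged [u].
/b/ (between /u/ and /i/) fails the environment for rule 1, so it stays [b].
/i/ meets the environment for rule 2 (before a nasal consonant) → [ĩ].
/e/ (between /l/ and /t/) is in the target of rule 2 but the environment (before a nasal consonant) is not met → [e].
/t/ (between /e/ and /m/): rule 3 targets it, but not word-initially → unchanged [t].
/i/ (between /m/ and /ɡ/) fails the environment for rule 2, so it stays [i].
/ɡ/ (word-final): word-finally, so rule 1 applies → [k].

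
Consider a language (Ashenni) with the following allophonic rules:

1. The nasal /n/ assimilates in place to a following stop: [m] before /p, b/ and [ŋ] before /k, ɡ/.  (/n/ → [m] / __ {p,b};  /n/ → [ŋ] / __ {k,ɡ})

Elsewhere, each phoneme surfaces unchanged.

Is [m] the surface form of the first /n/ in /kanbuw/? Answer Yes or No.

Yes

/n/ (between /a/ and /b/) occurs before a labial or velar stop → [m] by rule 1.
The actual realization is [m], which matches [m].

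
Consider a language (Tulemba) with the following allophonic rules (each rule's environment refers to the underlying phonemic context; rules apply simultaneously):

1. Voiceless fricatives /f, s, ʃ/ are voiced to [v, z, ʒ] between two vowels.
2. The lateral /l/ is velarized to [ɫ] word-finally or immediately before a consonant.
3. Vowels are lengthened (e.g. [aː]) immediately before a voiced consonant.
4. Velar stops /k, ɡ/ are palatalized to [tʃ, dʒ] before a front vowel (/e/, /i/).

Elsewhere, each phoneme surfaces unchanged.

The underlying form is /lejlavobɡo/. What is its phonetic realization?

[leːjlaːvoːbɡo]

/l/ (word-initial) is in the target of rule 2 but the environment (word-finally or immediately before a consonant) is not met → [l].
/e/ (between /l/ and /j/): before a voiced consonant, so rule 3 applies → [eː].
/j/ — not in any rule's target class → [j].
/l/ — between /j/ and /a/; rule 2 does not apply here → [l].
/a/ — between /l/ and /v/, before a voiced consonant — surfaces as [aː] (rule 3).
/v/ (between /a/ and /o/): no rule targets it → [v].
/o/ — between /v/ and /b/, before a voiced consonant — surfaces as [oː] (rule 3).
/b/ stays [b].
/ɡ/ (between /b/ and /o/): rule 4 targets it, but not before a front vowel → unchanged [ɡ].
/o/ (word-final) fails the environment for rule 3, so it stays [o].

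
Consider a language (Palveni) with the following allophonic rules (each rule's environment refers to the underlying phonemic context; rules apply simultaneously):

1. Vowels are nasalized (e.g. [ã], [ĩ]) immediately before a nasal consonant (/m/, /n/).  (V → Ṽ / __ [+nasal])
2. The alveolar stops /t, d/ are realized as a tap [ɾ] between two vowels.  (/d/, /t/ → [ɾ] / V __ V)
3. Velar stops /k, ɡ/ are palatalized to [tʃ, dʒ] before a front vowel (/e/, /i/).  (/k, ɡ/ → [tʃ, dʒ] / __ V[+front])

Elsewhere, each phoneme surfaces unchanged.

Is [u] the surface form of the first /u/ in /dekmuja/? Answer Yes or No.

/u/ (between /m/ and /j/) fails the environment for rule 1, so it stays [u].
The actual realization is [u], which matches [u].

Yes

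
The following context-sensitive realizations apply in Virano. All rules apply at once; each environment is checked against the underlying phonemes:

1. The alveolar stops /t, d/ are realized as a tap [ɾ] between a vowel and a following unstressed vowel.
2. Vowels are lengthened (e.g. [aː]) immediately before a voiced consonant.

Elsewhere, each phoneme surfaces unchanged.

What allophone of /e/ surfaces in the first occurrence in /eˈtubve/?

[e]

/e/ (word-initial) fails the environment for rule 2, so it stays [e].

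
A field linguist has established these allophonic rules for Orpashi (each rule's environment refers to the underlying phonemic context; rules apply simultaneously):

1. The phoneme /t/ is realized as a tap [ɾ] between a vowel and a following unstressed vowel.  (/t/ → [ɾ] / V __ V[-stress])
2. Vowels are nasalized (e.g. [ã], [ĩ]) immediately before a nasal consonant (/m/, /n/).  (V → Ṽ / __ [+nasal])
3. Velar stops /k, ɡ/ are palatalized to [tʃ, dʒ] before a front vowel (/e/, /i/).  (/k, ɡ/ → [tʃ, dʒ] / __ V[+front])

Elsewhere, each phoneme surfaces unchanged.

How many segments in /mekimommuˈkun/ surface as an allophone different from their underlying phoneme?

Segments that undergo a rule: /k/ → [tʃ] (rule 3); /i/ → [ĩ] (rule 2); /o/ → [õ] (rule 2); /u/ → [ũ] (rule 2).
All other segments surface unchanged.

4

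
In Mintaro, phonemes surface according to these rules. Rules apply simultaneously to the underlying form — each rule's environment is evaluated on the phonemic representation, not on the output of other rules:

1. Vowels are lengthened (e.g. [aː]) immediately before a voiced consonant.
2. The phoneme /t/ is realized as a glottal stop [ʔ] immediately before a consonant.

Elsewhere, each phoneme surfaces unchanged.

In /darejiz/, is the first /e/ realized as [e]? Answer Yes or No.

/e/ (between /r/ and /j/): before a voiced consonant, so rule 1 applies → [eː].
The actual realization is [eː], not [e].

No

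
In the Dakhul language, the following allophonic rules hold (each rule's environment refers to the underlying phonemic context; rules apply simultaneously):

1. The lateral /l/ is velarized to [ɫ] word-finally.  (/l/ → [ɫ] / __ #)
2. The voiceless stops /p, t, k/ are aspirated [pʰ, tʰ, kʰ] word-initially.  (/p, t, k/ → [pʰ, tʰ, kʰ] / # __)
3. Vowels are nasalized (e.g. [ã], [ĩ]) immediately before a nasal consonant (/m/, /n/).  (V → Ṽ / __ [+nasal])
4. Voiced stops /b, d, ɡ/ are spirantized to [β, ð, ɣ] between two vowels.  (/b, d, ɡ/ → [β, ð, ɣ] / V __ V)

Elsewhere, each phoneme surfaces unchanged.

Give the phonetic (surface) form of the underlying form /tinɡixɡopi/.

/t/ (word-initial) occurs word-initially → [tʰ] by rule 2.
Rule 3 applies to /i/ (between /t/ and /n/: before a nasal consonant) → [ĩ].
/n/ (between /i/ and /ɡ/) is unaffected → [n].
/ɡ/ — between /n/ and /i/; rule 4 does not apply here → [ɡ].
/i/ (between /ɡ/ and /x/): rule 3 targets it, but not before a nasal consonant → unchanged [i].
/x/ (between /i/ and /ɡ/) is unaffected → [x].
/ɡ/ (between /x/ and /o/) is in the target of rule 4 but the environment (between two vowels) is not met → [ɡ].
/o/ (between /ɡ/ and /p/) fails the environment for rule 3, so it stays [o].
/p/ (between /o/ and /i/) fails the environment for rule 2, so it stays [p].
/i/ (word-final) is in the target of rule 3 but the environment (before a nasal consonant) is not met → [i].

[tʰĩnɡixɡopi]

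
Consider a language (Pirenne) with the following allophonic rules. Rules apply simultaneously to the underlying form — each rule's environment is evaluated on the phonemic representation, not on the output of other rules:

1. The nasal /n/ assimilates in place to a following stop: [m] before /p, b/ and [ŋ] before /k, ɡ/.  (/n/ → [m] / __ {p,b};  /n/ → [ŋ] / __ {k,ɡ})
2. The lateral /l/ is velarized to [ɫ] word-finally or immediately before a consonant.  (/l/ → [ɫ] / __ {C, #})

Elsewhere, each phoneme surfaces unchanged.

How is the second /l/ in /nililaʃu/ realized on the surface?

[l]

/l/ (between /i/ and /a/): rule 2 targets it, but not word-finally or immediately before a consonant → unchanged [l].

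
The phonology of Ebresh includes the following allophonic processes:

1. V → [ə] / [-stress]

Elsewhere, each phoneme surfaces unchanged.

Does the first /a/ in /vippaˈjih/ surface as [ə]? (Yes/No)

/a/ (between /p/ and /j/): in an unstressed syllable, so rule 1 applies → [ə].
The actual realization is [ə], which matches [ə].

Yes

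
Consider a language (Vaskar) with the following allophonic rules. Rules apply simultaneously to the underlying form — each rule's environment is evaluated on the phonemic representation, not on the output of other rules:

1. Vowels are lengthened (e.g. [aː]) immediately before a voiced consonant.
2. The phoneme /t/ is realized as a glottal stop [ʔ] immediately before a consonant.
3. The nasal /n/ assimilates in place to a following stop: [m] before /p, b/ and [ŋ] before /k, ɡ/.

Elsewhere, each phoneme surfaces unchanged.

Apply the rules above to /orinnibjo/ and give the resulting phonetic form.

/o/ — word-initial, before a voiced consonant — surfaces as [oː] (rule 1).
/r/ stays [r].
Rule 1 applies to /i/ (between /r/ and /n/: before a voiced consonant) → [iː].
/n/ (between /i/ and /n/): rule 3 targets it, but not before a labial or velar stop → unchanged [n].
/n/ (between /n/ and /i/): rule 3 targets it, but not before a labial or velar stop → unchanged [n].
/i/ (between /n/ and /b/): before a voiced consonant, so rule 1 applies → [iː].
/b/ — not in any rule's target class → [b].
/j/ (between /b/ and /o/) is unaffected → [j].
/o/ (word-final): rule 1 targets it, but not before a voiced consonant → unchanged [o].

[oːriːnniːbjo]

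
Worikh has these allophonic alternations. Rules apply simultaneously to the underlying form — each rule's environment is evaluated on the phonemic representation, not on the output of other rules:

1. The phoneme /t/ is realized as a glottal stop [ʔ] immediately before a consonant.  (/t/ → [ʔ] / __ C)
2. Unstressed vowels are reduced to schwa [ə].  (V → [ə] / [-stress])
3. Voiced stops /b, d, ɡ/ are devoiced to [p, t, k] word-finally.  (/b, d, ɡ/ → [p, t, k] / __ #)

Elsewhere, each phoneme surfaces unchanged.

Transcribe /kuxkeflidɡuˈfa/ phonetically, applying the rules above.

[kəxkəflədɡəˈfa]

/k/ — not in any rule's target class → [k].
Rule 2 applies to /u/ (between /k/ and /x/: in an unstressed syllable) → [ə].
/x/ stays [x].
/k/ (between /x/ and /e/): no rule targets it → [k].
/e/ meets the environment for rule 2 (in an unstressed syllable) → [ə].
/f/ (between /e/ and /l/): no rule targets it → [f].
/l/ stays [l].
/i/ meets the environment for rule 2 (in an unstressed syllable) → [ə].
/d/ (between /i/ and /ɡ/) fails the environment for rule 3, so it stays [d].
/ɡ/ (between /d/ and /u/) is in the target of rule 3 but the environment (word-finally) is not met → [ɡ].
/u/ (between /ɡ/ and /f/) occurs in an unstressed syllable → [ə] by rule 2.
/f/ (between /u/ and /a/): no rule targets it → [f].
/a/ — word-final; rule 2 does not apply here → [a].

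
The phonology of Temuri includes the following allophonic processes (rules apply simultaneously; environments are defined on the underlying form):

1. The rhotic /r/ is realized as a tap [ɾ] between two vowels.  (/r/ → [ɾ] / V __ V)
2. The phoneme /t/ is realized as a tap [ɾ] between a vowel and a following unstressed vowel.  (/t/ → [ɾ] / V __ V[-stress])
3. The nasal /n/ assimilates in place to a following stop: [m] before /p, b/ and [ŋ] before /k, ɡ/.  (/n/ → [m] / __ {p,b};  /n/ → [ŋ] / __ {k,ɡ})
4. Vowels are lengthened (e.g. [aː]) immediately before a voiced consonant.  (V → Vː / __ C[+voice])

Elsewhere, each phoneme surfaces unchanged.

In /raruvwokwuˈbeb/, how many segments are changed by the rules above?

Segments that undergo a rule: /a/ → [aː] (rule 4); /r/ → [ɾ] (rule 1); /u/ → [uː] (rule 4); /u/ → [uː] (rule 4); /e/ → [eː] (rule 4).
All other segments surface unchanged.

5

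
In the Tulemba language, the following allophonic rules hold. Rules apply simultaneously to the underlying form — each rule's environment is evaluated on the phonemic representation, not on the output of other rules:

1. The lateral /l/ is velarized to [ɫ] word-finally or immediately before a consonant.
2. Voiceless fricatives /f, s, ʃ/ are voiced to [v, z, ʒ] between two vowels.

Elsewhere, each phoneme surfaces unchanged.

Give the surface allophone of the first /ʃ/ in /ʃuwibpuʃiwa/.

[ʃ]

/ʃ/ (word-initial) is in the target of rule 2 but the environment (between two vowels) is not met → [ʃ].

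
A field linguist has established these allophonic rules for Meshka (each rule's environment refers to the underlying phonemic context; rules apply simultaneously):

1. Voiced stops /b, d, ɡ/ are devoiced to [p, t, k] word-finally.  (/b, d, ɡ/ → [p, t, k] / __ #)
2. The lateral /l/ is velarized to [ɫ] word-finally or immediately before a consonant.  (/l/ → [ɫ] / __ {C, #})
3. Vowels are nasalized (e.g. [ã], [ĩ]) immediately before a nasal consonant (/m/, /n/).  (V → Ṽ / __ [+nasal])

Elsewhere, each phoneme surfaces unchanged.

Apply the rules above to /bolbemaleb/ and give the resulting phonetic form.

/b/ (word-initial) is in the target of rule 1 but the environment (word-finally) is not met → [b].
/o/ (between /b/ and /l/): rule 3 targets it, but not before a nasal consonant → unchanged [o].
/l/ (between /o/ and /b/) occurs word-finally or immediately before a consonant → [ɫ] by rule 2.
/b/ (between /l/ and /e/): rule 1 targets it, but not word-finally → unchanged [b].
/e/ (between /b/ and /m/): before a nasal consonant, so rule 3 applies → [ẽ].
/m/ (between /e/ and /a/) is unaffected → [m].
/a/ (between /m/ and /l/) fails the environment for rule 3, so it stays [a].
/l/ (between /a/ and /e/): rule 2 targets it, but not word-finally or immediately before a consonant → unchanged [l].
/e/ (between /l/ and /b/): rule 3 targets it, but not before a nasal consonant → unchanged [e].
/b/ (word-final) occurs word-finally → [p] by rule 1.

[boɫbẽmalep]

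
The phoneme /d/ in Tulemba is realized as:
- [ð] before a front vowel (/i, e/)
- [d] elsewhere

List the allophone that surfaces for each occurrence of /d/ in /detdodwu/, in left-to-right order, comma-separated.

Occurrence 1 (position 1): before a front vowel (/i, e/) → [ð].
Occurrence 2 (position 4): no conditioning environment matches → elsewhere allophone [d].
Occurrence 3 (position 6): no conditioning environment matches → elsewhere allophone [d].

[ð], [d], [d]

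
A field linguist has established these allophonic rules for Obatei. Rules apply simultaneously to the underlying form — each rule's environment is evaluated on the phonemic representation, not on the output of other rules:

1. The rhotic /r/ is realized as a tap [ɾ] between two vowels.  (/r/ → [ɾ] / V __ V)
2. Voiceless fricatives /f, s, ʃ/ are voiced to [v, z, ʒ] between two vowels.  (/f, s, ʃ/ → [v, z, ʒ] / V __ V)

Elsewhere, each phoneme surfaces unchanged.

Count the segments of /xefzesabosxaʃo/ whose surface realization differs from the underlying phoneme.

2

Segments that undergo a rule: /s/ → [z] (rule 2); /ʃ/ → [ʒ] (rule 2).
All other segments surface unchanged.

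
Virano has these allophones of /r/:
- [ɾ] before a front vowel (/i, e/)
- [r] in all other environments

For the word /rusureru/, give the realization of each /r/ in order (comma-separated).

Occurrence 1 (position 1): no conditioning environment matches → elsewhere allophone [r].
Occurrence 2 (position 5): before a front vowel (/i, e/) → [ɾ].
Occurrence 3 (position 7): no conditioning environment matches → elsewhere allophone [r].

[r], [ɾ], [r]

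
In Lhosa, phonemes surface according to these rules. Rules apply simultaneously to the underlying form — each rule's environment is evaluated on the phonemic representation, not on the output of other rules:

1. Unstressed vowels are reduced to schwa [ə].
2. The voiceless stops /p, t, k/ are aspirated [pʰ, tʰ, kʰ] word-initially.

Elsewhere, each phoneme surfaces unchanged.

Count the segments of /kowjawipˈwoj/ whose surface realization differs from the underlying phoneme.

4

Segments that undergo a rule: /k/ → [kʰ] (rule 2); /o/ → [ə] (rule 1); /a/ → [ə] (rule 1); /i/ → [ə] (rule 1).
All other segments surface unchanged.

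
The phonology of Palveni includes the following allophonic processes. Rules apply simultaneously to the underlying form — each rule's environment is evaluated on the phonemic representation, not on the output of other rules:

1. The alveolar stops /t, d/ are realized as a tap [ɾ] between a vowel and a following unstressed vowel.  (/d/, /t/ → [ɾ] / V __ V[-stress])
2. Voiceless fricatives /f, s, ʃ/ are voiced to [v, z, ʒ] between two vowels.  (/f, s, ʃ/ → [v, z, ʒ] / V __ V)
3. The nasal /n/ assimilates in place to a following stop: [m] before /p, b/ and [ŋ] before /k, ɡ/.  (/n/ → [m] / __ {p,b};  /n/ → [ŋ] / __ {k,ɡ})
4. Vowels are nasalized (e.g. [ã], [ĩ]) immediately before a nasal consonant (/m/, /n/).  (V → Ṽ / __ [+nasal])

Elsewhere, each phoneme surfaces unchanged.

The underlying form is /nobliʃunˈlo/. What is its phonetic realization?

/n/ — word-initial; rule 3 does not apply here → [n].
/o/ (between /n/ and /b/) is in the target of rule 4 but the environment (before a nasal consonant) is not met → [o].
/b/ — not in any rule's target class → [b].
/l/ (between /b/ and /i/) is unaffected → [l].
/i/ (between /l/ and /ʃ/) fails the environment for rule 4, so it stays [i].
/ʃ/ — between /i/ and /u/, between two vowels — surfaces as [ʒ] (rule 2).
/u/ meets the environment for rule 4 (before a nasal consonant) → [ũ].
/n/ — between /u/ and /l/; rule 3 does not apply here → [n].
/l/ (between /n/ and /o/): no rule targets it → [l].
/o/ — word-final; rule 4 does not apply here → [o].

[nobliʒũnˈlo]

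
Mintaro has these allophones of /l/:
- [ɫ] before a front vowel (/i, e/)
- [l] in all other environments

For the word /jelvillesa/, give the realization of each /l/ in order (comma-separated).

Occurrence 1 (position 3): no conditioning environment matches → elsewhere allophone [l].
Occurrence 2 (position 6): no conditioning environment matches → elsewhere allophone [l].
Occurrence 3 (position 7): before a front vowel (/i, e/) → [ɫ].

[l], [l], [ɫ]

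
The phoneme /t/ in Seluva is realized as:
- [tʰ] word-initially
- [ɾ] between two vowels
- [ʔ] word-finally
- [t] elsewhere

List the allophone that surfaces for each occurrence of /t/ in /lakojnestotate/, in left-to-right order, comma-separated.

[t], [ɾ], [ɾ]

Occurrence 1 (position 9): no conditioning environment matches → elsewhere allophone [t].
Occurrence 2 (position 11): between two vowels → [ɾ].
Occurrence 3 (position 13): between two vowels → [ɾ].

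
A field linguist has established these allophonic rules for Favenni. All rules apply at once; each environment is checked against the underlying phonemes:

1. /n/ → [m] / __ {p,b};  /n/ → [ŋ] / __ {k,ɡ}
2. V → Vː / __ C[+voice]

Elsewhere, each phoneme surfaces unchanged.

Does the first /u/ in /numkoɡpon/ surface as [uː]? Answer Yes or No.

Yes

/u/ — between /n/ and /m/, before a voiced consonant — surfaces as [uː] (rule 2).
The actual realization is [uː], which matches [uː].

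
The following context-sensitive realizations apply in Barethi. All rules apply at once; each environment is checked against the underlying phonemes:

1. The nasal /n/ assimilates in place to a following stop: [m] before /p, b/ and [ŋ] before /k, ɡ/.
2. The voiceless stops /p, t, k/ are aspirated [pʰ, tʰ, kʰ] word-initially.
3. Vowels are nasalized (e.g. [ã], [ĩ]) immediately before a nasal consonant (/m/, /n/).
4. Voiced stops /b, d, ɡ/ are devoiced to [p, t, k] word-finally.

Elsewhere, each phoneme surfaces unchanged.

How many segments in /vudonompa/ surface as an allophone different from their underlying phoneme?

Segments that undergo a rule: /o/ → [õ] (rule 3); /o/ → [õ] (rule 3).
All other segments surface unchanged.

2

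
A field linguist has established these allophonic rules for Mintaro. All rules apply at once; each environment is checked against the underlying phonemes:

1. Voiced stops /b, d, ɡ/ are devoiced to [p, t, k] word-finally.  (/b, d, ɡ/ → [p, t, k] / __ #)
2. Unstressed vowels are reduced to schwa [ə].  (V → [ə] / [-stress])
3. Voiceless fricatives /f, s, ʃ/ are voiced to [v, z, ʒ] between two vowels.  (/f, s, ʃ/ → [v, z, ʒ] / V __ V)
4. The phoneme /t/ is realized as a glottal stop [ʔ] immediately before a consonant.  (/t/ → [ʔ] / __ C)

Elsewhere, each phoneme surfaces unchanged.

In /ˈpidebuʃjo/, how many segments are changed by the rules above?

Segments that undergo a rule: /e/ → [ə] (rule 2); /u/ → [ə] (rule 2); /o/ → [ə] (rule 2).
All other segments surface unchanged.

3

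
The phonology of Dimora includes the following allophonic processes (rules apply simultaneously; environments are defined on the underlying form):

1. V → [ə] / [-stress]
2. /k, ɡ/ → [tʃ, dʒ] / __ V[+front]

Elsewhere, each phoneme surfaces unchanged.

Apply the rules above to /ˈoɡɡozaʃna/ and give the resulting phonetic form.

[ˈoɡɡəzəʃnə]

/o/ — word-initial; rule 1 does not apply here → [o].
/ɡ/ (between /o/ and /ɡ/): rule 2 targets it, but not before a front vowel → unchanged [ɡ].
/ɡ/ (between /ɡ/ and /o/): rule 2 targets it, but not before a front vowel → unchanged [ɡ].
Rule 1 applies to /o/ (between /ɡ/ and /z/: in an unstressed syllable) → [ə].
/a/ (between /z/ and /ʃ/) occurs in an unstressed syllable → [ə] by rule 1.
/a/ (word-final): in an unstressed syllable, so rule 1 applies → [ə].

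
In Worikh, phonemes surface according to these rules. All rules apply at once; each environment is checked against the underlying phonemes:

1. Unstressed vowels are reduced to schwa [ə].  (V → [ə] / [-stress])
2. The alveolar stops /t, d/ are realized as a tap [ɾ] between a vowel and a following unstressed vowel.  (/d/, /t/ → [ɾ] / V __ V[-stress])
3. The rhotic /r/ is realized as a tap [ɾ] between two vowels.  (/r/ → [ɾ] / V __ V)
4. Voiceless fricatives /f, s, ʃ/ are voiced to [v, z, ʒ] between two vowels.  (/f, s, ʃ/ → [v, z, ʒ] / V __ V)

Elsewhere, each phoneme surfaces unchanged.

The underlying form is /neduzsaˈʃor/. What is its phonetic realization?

/n/ — not in any rule's target class → [n].
Rule 1 applies to /e/ (between /n/ and /d/: in an unstressed syllable) → [ə].
/d/ (between /e/ and /u/) occurs between a vowel and a following unstressed vowel → [ɾ] by rule 2.
Rule 1 applies to /u/ (between /d/ and /z/: in an unstressed syllable) → [ə].
/z/ stays [z].
/s/ (between /z/ and /a/) fails the environment for rule 4, so it stays [s].
Rule 1 applies to /a/ (between /s/ and /ʃ/: in an unstressed syllable) → [ə].
/ʃ/ (between /a/ and /o/): between two vowels, so rule 4 applies → [ʒ].
/o/ (between /ʃ/ and /r/) is in the target of rule 1 but the environment (in an unstressed syllable) is not met → [o].
/r/ (word-final): rule 3 targets it, but not between two vowels → unchanged [r].

[nəɾəzsəˈʒor]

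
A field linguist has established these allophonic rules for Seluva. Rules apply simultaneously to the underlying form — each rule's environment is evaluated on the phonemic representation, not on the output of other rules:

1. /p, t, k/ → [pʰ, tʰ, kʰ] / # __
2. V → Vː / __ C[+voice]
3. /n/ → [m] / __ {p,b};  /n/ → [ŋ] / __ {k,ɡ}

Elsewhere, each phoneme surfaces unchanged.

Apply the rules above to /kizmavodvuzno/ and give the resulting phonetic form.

/k/ (word-initial): word-initially, so rule 1 applies → [kʰ].
/i/ (between /k/ and /z/) occurs before a voiced consonant → [iː] by rule 2.
/z/ (between /i/ and /m/): no rule targets it → [z].
/m/ stays [m].
/a/ meets the environment for rule 2 (before a voiced consonant) → [aː].
/v/ stays [v].
Rule 2 applies to /o/ (between /v/ and /d/: before a voiced consonant) → [oː].
/d/ (between /o/ and /v/) is unaffected → [d].
/v/ (between /d/ and /u/) is unaffected → [v].
/u/ (between /v/ and /z/): before a voiced consonant, so rule 2 applies → [uː].
/z/ (between /u/ and /n/) is unaffected → [z].
/n/ — between /z/ and /o/; rule 3 does not apply here → [n].
/o/ — word-final; rule 2 does not apply here → [o].

[kʰiːzmaːvoːdvuːzno]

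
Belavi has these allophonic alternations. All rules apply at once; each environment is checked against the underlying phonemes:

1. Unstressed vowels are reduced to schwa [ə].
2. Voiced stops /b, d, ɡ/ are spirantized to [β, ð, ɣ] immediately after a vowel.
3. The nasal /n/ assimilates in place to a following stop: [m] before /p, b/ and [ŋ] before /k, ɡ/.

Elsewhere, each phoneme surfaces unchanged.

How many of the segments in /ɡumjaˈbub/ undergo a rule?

4

Segments that undergo a rule: /u/ → [ə] (rule 1); /a/ → [ə] (rule 1); /b/ → [β] (rule 2); /b/ → [β] (rule 2).
All other segments surface unchanged.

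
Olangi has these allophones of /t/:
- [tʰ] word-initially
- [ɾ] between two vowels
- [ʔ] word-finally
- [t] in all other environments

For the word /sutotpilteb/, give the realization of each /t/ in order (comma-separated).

[ɾ], [t], [t]

Occurrence 1 (position 3): between two vowels → [ɾ].
Occurrence 2 (position 5): no conditioning environment matches → elsewhere allophone [t].
Occurrence 3 (position 9): no conditioning environment matches → elsewhere allophone [t].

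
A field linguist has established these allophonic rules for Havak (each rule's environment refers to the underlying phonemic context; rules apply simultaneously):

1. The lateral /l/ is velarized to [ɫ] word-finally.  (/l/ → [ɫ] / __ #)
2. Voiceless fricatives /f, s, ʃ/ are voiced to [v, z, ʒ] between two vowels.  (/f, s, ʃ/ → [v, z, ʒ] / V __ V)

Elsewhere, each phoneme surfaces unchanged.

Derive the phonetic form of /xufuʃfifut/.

[xuvuʃfivut]

/x/ — not in any rule's target class → [x].
/u/ (between /x/ and /f/): no rule targets it → [u].
/f/ meets the environment for rule 2 (between two vowels) → [v].
/u/ — not in any rule's target class → [u].
/ʃ/ (between /u/ and /f/) fails the environment for rule 2, so it stays [ʃ].
/f/ (between /ʃ/ and /i/) fails the environment for rule 2, so it stays [f].
/i/ (between /f/ and /f/) is unaffected → [i].
/f/ (between /i/ and /u/): between two vowels, so rule 2 applies → [v].
/u/ (between /f/ and /t/): no rule targets it → [u].
/t/ — not in any rule's target class → [t].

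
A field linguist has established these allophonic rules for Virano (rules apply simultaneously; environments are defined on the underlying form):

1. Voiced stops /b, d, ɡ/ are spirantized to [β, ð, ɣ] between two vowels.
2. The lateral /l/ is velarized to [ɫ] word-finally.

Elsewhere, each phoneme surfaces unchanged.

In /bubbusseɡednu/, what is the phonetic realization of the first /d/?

/d/ (between /e/ and /n/): rule 1 targets it, but not between two vowels → unchanged [d].

[d]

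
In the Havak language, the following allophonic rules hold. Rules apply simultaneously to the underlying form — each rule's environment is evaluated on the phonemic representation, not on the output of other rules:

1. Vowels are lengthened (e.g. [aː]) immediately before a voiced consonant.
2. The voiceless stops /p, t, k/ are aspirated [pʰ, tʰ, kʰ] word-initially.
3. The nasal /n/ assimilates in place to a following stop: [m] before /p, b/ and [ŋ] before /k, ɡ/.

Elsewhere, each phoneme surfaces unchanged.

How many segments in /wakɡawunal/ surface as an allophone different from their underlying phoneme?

Segments that undergo a rule: /a/ → [aː] (rule 1); /u/ → [uː] (rule 1); /a/ → [aː] (rule 1).
All other segments surface unchanged.

3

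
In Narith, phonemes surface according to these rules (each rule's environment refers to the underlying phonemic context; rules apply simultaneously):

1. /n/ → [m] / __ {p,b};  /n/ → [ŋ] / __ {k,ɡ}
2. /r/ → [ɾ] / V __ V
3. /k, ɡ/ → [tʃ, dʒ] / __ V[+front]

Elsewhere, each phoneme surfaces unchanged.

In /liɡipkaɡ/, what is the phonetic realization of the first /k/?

/k/ (between /p/ and /a/) is in the target of rule 3 but the environment (before a front vowel) is not met → [k].

[k]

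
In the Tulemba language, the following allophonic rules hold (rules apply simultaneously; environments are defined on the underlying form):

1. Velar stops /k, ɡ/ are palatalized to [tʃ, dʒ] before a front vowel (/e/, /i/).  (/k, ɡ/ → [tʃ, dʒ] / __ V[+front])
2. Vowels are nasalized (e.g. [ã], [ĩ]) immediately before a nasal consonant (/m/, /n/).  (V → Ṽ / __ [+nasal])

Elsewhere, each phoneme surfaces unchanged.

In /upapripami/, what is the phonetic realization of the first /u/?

[u]

/u/ — word-initial; rule 2 does not apply here → [u].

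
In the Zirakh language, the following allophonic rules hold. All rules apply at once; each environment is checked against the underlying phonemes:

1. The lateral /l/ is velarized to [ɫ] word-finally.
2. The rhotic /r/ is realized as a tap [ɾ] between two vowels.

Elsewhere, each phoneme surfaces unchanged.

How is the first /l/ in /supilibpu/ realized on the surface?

[l]

/l/ (between /i/ and /i/) fails the environment for rule 1, so it stays [l].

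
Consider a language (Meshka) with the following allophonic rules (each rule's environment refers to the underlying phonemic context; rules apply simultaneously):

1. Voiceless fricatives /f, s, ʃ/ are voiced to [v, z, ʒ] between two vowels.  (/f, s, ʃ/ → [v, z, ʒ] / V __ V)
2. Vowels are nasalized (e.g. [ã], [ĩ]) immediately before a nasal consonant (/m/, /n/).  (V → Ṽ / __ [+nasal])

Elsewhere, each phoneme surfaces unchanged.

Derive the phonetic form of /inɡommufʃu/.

/i/ (word-initial): before a nasal consonant, so rule 2 applies → [ĩ].
/n/ (between /i/ and /ɡ/) is unaffected → [n].
/ɡ/ stays [ɡ].
/o/ (between /ɡ/ and /m/): before a nasal consonant, so rule 2 applies → [õ].
/m/ stays [m].
/m/ — not in any rule's target class → [m].
/u/ (between /m/ and /f/) fails the environment for rule 2, so it stays [u].
/f/ (between /u/ and /ʃ/): rule 1 targets it, but not between two vowels → unchanged [f].
/ʃ/ (between /f/ and /u/): rule 1 targets it, but not between two vowels → unchanged [ʃ].
/u/ — word-final; rule 2 does not apply here → [u].

[ĩnɡõmmufʃu]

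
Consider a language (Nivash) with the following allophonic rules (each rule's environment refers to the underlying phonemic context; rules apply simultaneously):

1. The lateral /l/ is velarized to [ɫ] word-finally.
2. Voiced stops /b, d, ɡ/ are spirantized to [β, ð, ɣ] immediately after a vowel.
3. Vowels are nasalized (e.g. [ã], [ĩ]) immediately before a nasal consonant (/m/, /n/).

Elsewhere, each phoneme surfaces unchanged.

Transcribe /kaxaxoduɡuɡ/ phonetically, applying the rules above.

/k/ — not in any rule's target class → [k].
/a/ (between /k/ and /x/): rule 3 targets it, but not before a nasal consonant → unchanged [a].
/x/ stays [x].
/a/ (between /x/ and /x/): rule 3 targets it, but not before a nasal consonant → unchanged [a].
/x/ (between /a/ and /o/): no rule targets it → [x].
/o/ (between /x/ and /d/) fails the environment for rule 3, so it stays [o].
/d/ — between /o/ and /u/, immediately after a vowel — surfaces as [ð] (rule 2).
/u/ (between /d/ and /ɡ/) fails the environment for rule 3, so it stays [u].
/ɡ/ — between /u/ and /u/, immediately after a vowel — surfaces as [ɣ] (rule 2).
/u/ (between /ɡ/ and /ɡ/) is in the target of rule 3 but the environment (before a nasal consonant) is not met → [u].
Rule 2 applies to /ɡ/ (word-final: immediately after a vowel) → [ɣ].

[kaxaxoðuɣuɣ]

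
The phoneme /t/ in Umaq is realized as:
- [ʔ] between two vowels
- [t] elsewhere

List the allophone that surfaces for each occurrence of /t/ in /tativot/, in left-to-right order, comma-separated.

[t], [ʔ], [t]

Occurrence 1 (position 1): no conditioning environment matches → elsewhere allophone [t].
Occurrence 2 (position 3): between two vowels → [ʔ].
Occurrence 3 (position 7): no conditioning environment matches → elsewhere allophone [t].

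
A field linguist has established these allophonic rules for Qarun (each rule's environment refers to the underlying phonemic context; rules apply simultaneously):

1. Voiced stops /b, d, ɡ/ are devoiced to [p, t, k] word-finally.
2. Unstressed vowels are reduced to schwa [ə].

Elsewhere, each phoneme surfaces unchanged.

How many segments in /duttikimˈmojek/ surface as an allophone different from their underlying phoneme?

4

Segments that undergo a rule: /u/ → [ə] (rule 2); /i/ → [ə] (rule 2); /i/ → [ə] (rule 2); /e/ → [ə] (rule 2).
All other segments surface unchanged.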